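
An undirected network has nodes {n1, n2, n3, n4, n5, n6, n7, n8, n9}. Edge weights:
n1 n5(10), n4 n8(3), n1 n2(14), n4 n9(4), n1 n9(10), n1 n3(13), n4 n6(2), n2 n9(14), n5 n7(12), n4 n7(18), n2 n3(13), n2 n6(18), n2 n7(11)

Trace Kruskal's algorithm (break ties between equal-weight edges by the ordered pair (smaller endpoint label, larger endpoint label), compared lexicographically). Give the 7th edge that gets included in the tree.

n5-n7

Kruskal's algorithm — process edges by increasing weight (ties by edge label):
n4 n6 (2): add — endpoints in different components.
n4 n8 (3): add — endpoints in different components.
n4 n9 (4): add — endpoints in different components.
n1 n5 (10): add — endpoints in different components.
n1 n9 (10): add — endpoints in different components.
n2 n7 (11): add — endpoints in different components.
n5 n7 (12): add — endpoints in different components.
n1 n3 (13): add — endpoints in different components.
The 7th edge added is n5 n7.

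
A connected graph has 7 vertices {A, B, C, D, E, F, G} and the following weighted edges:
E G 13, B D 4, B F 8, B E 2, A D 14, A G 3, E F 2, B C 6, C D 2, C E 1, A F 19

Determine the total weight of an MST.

Grow the tree from F using Prim:
Step 1: frontier [E F 2, B F 8, A F 19] → take E F (2); add E.
Step 2: frontier [C E 1, B E 2, E G 13, B F 8, A F 19] → take C E (1); add C.
Step 3: frontier [C D 2, B C 6, B E 2, E G 13, B F 8, A F 19] → take B E (2); add B.
Step 4: frontier [B D 4, C D 2, E G 13, A F 19] → take C D (2); add D.
Step 5: frontier [A D 14, E G 13, A F 19] → take E G (13); add G.
Step 6: frontier [A D 14, A F 19, A G 3] → take A G (3); add A.
MST edges: E F, C E, B E, C D, E G, A G; total weight 2+1+2+2+13+3 = 23.

23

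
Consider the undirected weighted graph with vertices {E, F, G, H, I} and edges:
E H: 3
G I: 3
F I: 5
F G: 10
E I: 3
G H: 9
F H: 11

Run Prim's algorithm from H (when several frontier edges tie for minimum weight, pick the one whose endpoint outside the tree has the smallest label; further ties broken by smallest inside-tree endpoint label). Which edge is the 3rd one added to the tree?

Prim's algorithm from H:
Step 1: frontier [E H 3, G H 9, F H 11] → take E H (3); add E.
Step 2: frontier [E I 3, G H 9, F H 11] → take E I (3); add I.
Step 3: frontier [G H 9, F H 11, G I 3, F I 5] → take G I (3); add G.
Step 4: frontier [F G 10, F H 11, F I 5] → take F I (5); add F.
The 3rd edge added is G I.

G-I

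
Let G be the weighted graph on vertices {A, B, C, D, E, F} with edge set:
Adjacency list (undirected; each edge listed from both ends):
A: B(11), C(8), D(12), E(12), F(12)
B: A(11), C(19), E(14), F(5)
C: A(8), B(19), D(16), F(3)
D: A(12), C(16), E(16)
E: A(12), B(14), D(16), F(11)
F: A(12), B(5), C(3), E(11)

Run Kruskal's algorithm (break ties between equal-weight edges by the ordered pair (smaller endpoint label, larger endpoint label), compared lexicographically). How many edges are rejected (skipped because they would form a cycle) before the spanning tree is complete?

Kruskal's algorithm — process edges by increasing weight (ties by edge label):
C–F (3): add. Components now {A} {B} {C,F} {D} {E}
B–F (5): add. Components now {A} {B,C,F} {D} {E}
A–C (8): add. Components now {A,B,C,F} {D} {E}
A–B (11): skip — A and B already connected.
E–F (11): add. Components now {A,B,C,E,F} {D}
A–D (12): add. Components now {A,B,C,D,E,F}
Edges rejected before the tree was complete: 1.

1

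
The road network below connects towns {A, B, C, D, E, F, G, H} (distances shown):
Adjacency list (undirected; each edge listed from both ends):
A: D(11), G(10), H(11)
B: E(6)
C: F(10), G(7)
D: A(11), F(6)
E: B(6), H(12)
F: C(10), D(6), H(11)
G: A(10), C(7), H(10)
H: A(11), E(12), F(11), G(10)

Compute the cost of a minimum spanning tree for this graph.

61

Kruskal's algorithm — process edges by increasing weight (ties by edge label):
B-E (6): add — endpoints in different components.
D-F (6): add — endpoints in different components.
C-G (7): add — endpoints in different components.
A-G (10): add — endpoints in different components.
C-F (10): add — endpoints in different components.
G-H (10): add — endpoints in different components.
A-D (11): skip — A and D already connected.
A-H (11): skip — A and H already connected.
F-H (11): skip — F and H already connected.
E-H (12): add — endpoints in different components.
MST edges: B-E, D-F, C-G, A-G, C-F, G-H, E-H; total weight 6+6+7+10+10+10+12 = 61.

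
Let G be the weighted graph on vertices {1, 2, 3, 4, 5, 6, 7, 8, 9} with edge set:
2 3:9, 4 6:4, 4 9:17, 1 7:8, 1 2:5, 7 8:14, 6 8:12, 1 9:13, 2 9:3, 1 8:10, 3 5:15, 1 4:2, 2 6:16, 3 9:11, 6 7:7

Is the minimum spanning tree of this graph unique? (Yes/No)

Sort edges by weight, then run Kruskal:
1 4 (2): add — endpoints in different components.
2 9 (3): add — endpoints in different components.
4 6 (4): add — endpoints in different components.
1 2 (5): add — endpoints in different components.
6 7 (7): add — endpoints in different components.
1 7 (8): skip — 1 and 7 already connected.
2 3 (9): add — endpoints in different components.
1 8 (10): add — endpoints in different components.
3 9 (11): skip — 3 and 9 already connected.
6 8 (12): skip — 6 and 8 already connected.
1 9 (13): skip — 1 and 9 already connected.
7 8 (14): skip — 7 and 8 already connected.
3 5 (15): add — endpoints in different components.
Every non-tree edge has weight strictly greater than the heaviest edge on the tree path between its endpoints, so the MST is unique.

Yes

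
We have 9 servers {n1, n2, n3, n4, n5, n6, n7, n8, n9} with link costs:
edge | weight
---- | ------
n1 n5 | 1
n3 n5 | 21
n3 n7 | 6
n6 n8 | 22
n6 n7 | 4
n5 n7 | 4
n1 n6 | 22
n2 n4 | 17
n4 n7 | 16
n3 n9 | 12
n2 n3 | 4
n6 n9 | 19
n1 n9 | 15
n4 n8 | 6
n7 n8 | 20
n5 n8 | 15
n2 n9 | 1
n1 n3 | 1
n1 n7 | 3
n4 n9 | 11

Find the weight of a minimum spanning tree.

31

Grow the tree from n5 using Prim:
Step 1: cheapest edge leaving the tree is n1 n5 (1); add n1.
Step 2: cheapest edge leaving the tree is n1 n3 (1); add n3.
Step 3: cheapest edge leaving the tree is n1 n7 (3); add n7.
Step 4: cheapest edge leaving the tree is n2 n3 (4); add n2.
Step 5: cheapest edge leaving the tree is n2 n9 (1); add n9.
Step 6: cheapest edge leaving the tree is n6 n7 (4); add n6.
Step 7: cheapest edge leaving the tree is n4 n9 (11); add n4.
Step 8: cheapest edge leaving the tree is n4 n8 (6); add n8.
MST edges: n1 n5, n1 n3, n1 n7, n2 n3, n2 n9, n6 n7, n4 n9, n4 n8; total weight 1+1+3+4+1+4+11+6 = 31.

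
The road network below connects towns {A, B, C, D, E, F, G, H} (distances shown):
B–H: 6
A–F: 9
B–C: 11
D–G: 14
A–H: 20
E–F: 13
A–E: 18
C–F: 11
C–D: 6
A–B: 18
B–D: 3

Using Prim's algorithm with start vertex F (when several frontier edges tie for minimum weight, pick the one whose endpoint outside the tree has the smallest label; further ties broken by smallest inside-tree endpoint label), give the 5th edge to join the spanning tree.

B-H

Prim's algorithm from F:
Step 1: cheapest edge leaving the tree is A–F (9); add A.
Step 2: cheapest edge leaving the tree is C–F (11); add C.
Step 3: cheapest edge leaving the tree is C–D (6); add D.
Step 4: cheapest edge leaving the tree is B–D (3); add B.
Step 5: cheapest edge leaving the tree is B–H (6); add H.
Step 6: cheapest edge leaving the tree is E–F (13); add E.
Step 7: cheapest edge leaving the tree is D–G (14); add G.
The 5th edge added is B–H.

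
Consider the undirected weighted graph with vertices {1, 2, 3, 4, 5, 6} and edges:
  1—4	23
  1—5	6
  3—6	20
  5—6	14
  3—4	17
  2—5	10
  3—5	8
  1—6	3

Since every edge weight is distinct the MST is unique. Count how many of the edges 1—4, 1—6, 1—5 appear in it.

Kruskal's algorithm — process edges by increasing weight (ties by edge label):
1—6 (3): add. Components now {1,6} {2} {3} {4} {5}
1—5 (6): add. Components now {1,5,6} {2} {3} {4}
3—5 (8): add. Components now {1,3,5,6} {2} {4}
2—5 (10): add. Components now {1,2,3,5,6} {4}
5—6 (14): skip — 5 and 6 already connected.
3—4 (17): add. Components now {1,2,3,4,5,6}
MST edge set: {1—6, 1—5, 3—5, 2—5, 3—4}.
Of the listed edges, {1—6, 1—5} are in the MST → 2.

2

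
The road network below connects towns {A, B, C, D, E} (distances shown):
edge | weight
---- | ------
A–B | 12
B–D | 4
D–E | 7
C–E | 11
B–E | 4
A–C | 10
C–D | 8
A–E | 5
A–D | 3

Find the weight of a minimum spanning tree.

Kruskal's algorithm — process edges by increasing weight (ties by edge label):
A–D (3): add — endpoints in different components.
B–D (4): add — endpoints in different components.
B–E (4): add — endpoints in different components.
A–E (5): skip — A and E already connected.
D–E (7): skip — D and E already connected.
C–D (8): add — endpoints in different components.
MST edges: A–D, B–D, B–E, C–D; total weight 3+4+4+8 = 19.

19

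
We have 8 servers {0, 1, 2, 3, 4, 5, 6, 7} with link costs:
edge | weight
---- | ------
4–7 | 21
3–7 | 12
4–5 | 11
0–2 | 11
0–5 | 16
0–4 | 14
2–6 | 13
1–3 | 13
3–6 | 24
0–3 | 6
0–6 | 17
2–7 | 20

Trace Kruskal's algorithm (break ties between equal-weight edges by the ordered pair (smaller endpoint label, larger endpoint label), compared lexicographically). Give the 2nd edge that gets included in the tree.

Kruskal: consider edges lightest-first.
0–3 (6): add — endpoints in different components.
0–2 (11): add — endpoints in different components.
4–5 (11): add — endpoints in different components.
3–7 (12): add — endpoints in different components.
1–3 (13): add — endpoints in different components.
2–6 (13): add — endpoints in different components.
0–4 (14): add — endpoints in different components.
The 2nd edge added is 0–2.

0-2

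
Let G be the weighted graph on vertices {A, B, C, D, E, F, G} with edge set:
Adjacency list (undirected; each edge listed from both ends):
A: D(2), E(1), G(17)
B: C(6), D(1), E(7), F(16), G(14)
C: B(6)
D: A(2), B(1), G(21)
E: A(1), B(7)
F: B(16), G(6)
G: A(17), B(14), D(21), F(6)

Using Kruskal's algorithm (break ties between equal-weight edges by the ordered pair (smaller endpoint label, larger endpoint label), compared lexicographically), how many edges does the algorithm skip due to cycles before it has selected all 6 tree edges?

Sort edges by weight, then run Kruskal:
A E (1): add. Components now {A,E} {B} {C} {D} {F} {G}
B D (1): add. Components now {A,E} {B,D} {C} {F} {G}
A D (2): add. Components now {A,B,D,E} {C} {F} {G}
B C (6): add. Components now {A,B,C,D,E} {F} {G}
F G (6): add. Components now {A,B,C,D,E} {F,G}
B E (7): skip — B and E already connected.
B G (14): add. Components now {A,B,C,D,E,F,G}
Edges rejected before the tree was complete: 1.

1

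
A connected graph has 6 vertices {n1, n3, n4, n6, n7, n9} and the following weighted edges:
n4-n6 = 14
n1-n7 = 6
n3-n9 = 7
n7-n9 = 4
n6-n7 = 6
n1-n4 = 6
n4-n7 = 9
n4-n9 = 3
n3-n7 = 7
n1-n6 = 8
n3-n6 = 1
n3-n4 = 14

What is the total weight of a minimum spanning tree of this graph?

Kruskal's algorithm — process edges by increasing weight (ties by edge label):
n3-n6 (1): add — endpoints in different components.
n4-n9 (3): add — endpoints in different components.
n7-n9 (4): add — endpoints in different components.
n1-n4 (6): add — endpoints in different components.
n1-n7 (6): skip — n1 and n7 already connected.
n6-n7 (6): add — endpoints in different components.
MST edges: n3-n6, n4-n9, n7-n9, n1-n4, n6-n7; total weight 1+3+4+6+6 = 20.

20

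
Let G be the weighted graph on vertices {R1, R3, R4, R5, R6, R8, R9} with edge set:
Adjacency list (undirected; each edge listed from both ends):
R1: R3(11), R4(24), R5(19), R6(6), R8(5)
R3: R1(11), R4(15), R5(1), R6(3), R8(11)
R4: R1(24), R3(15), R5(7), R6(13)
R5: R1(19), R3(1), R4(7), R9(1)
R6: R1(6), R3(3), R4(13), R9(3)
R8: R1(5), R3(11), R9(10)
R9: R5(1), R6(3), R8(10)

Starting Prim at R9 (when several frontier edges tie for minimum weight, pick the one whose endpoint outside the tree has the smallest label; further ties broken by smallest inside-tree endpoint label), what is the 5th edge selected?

Grow the tree from R9 using Prim:
Step 1: cheapest edge leaving the tree is R5—R9 (1); add R5.
Step 2: cheapest edge leaving the tree is R3—R5 (1); add R3.
Step 3: cheapest edge leaving the tree is R3—R6 (3); add R6.
Step 4: cheapest edge leaving the tree is R1—R6 (6); add R1.
Step 5: cheapest edge leaving the tree is R1—R8 (5); add R8.
Step 6: cheapest edge leaving the tree is R4—R5 (7); add R4.
The 5th edge added is R1—R8.

R1-R8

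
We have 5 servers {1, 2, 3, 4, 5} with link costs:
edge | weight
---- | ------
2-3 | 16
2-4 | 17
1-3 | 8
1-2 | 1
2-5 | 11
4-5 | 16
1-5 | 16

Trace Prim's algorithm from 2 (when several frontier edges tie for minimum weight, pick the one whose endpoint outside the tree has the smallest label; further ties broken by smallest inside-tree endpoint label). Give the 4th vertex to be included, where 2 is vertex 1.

Grow the tree from 2 using Prim:
Step 1: frontier [1-2 1, 2-5 11, 2-3 16, 2-4 17] → take 1-2 (1); add 1.
Step 2: frontier [1-3 8, 1-5 16, 2-5 11, 2-3 16, 2-4 17] → take 1-3 (8); add 3.
Step 3: frontier [1-5 16, 2-5 11, 2-4 17] → take 2-5 (11); add 5.
Step 4: frontier [2-4 17, 4-5 16] → take 4-5 (16); add 4.
Vertex order: 2, 1, 3, 5, 4. The 4th vertex is 5.

5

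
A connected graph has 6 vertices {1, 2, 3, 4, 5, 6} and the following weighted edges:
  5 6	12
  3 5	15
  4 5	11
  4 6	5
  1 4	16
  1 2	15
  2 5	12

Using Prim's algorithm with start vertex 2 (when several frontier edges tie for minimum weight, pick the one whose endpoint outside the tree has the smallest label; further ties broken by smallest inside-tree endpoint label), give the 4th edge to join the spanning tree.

1-2

Prim's algorithm from 2:
Step 1: frontier [2 5 12, 1 2 15] → take 2 5 (12); add 5.
Step 2: frontier [1 2 15, 4 5 11, 5 6 12, 3 5 15] → take 4 5 (11); add 4.
Step 3: frontier [1 2 15, 4 6 5, 1 4 16, 5 6 12, 3 5 15] → take 4 6 (5); add 6.
Step 4: frontier [1 2 15, 1 4 16, 3 5 15] → take 1 2 (15); add 1.
Step 5: frontier [3 5 15] → take 3 5 (15); add 3.
The 4th edge added is 1 2.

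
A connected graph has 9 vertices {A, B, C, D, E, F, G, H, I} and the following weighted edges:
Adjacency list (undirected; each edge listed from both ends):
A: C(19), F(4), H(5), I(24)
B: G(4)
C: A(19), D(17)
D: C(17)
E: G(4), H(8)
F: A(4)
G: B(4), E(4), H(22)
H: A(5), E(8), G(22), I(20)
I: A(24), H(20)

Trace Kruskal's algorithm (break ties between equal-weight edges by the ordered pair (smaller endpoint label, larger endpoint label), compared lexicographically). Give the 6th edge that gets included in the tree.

C-D

Kruskal: consider edges lightest-first.
A F (4): add — endpoints in different components.
B G (4): add — endpoints in different components.
E G (4): add — endpoints in different components.
A H (5): add — endpoints in different components.
E H (8): add — endpoints in different components.
C D (17): add — endpoints in different components.
A C (19): add — endpoints in different components.
H I (20): add — endpoints in different components.
The 6th edge added is C D.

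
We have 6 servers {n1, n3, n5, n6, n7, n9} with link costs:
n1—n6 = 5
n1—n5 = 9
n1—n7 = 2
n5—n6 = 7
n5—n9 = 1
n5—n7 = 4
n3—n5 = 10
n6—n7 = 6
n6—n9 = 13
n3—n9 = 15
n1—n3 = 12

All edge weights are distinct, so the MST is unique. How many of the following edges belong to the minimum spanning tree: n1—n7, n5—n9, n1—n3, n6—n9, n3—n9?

Sort edges by weight, then run Kruskal:
n5—n9 (1): add. Components now {n3} {n6} {n5,n9} {n7} {n1}
n1—n7 (2): add. Components now {n3} {n6} {n5,n9} {n1,n7}
n5—n7 (4): add. Components now {n3} {n6} {n1,n5,n7,n9}
n1—n6 (5): add. Components now {n3} {n1,n5,n6,n7,n9}
n6—n7 (6): skip — n6 and n7 already connected.
n5—n6 (7): skip — n6 and n5 already connected.
n1—n5 (9): skip — n5 and n1 already connected.
n3—n5 (10): add. Components now {n1,n3,n5,n6,n7,n9}
MST edge set: {n5—n9, n1—n7, n5—n7, n1—n6, n3—n5}.
Of the listed edges, {n1—n7, n5—n9} are in the MST → 2.

2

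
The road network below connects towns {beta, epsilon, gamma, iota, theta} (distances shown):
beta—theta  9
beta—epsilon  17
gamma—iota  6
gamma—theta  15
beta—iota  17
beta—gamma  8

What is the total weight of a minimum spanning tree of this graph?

Grow the tree from beta using Prim:
Step 1: frontier [beta—gamma 8, beta—theta 9, beta—epsilon 17, beta—iota 17] → take beta—gamma (8); add gamma.
Step 2: frontier [beta—theta 9, beta—epsilon 17, beta—iota 17, gamma—iota 6, gamma—theta 15] → take gamma—iota (6); add iota.
Step 3: frontier [beta—theta 9, beta—epsilon 17, gamma—theta 15] → take beta—theta (9); add theta.
Step 4: frontier [beta—epsilon 17] → take beta—epsilon (17); add epsilon.
MST edges: beta—gamma, gamma—iota, beta—theta, beta—epsilon; total weight 8+6+9+17 = 40.

40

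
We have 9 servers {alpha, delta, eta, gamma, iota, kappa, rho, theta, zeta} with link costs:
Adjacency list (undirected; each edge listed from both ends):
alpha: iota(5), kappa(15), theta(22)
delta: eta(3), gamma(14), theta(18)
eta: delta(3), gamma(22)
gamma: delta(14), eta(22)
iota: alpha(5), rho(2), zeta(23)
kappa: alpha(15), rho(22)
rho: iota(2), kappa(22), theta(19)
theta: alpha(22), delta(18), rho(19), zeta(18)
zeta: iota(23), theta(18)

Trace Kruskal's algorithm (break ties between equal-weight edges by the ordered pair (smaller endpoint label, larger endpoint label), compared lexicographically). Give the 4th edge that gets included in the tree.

Kruskal: consider edges lightest-first.
iota-rho (2): add — endpoints in different components.
delta-eta (3): add — endpoints in different components.
alpha-iota (5): add — endpoints in different components.
delta-gamma (14): add — endpoints in different components.
alpha-kappa (15): add — endpoints in different components.
delta-theta (18): add — endpoints in different components.
theta-zeta (18): add — endpoints in different components.
rho-theta (19): add — endpoints in different components.
The 4th edge added is delta-gamma.

delta-gamma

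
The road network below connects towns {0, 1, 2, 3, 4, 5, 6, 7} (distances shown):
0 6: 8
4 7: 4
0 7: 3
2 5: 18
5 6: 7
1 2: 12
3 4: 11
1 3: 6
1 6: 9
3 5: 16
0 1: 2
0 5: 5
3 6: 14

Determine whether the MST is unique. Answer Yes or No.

Sort edges by weight, then run Kruskal:
0 1 (2): add — endpoints in different components.
0 7 (3): add — endpoints in different components.
4 7 (4): add — endpoints in different components.
0 5 (5): add — endpoints in different components.
1 3 (6): add — endpoints in different components.
5 6 (7): add — endpoints in different components.
0 6 (8): skip — 0 and 6 already connected.
1 6 (9): skip — 1 and 6 already connected.
3 4 (11): skip — 3 and 4 already connected.
1 2 (12): add — endpoints in different components.
Every non-tree edge has weight strictly greater than the heaviest edge on the tree path between its endpoints, so the MST is unique.

Yes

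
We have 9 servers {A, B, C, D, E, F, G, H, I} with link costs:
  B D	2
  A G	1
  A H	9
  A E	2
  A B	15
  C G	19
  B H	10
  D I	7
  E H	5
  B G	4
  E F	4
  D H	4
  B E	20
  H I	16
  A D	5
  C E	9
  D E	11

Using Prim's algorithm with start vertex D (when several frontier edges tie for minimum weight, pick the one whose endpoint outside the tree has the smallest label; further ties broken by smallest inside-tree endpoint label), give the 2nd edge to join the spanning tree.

Grow the tree from D using Prim:
Step 1: cheapest edge leaving the tree is B D (2); add B.
Step 2: cheapest edge leaving the tree is B G (4); add G.
Step 3: cheapest edge leaving the tree is A G (1); add A.
Step 4: cheapest edge leaving the tree is A E (2); add E.
Step 5: cheapest edge leaving the tree is E F (4); add F.
Step 6: cheapest edge leaving the tree is D H (4); add H.
Step 7: cheapest edge leaving the tree is D I (7); add I.
Step 8: cheapest edge leaving the tree is C E (9); add C.
The 2nd edge added is B G.

B-G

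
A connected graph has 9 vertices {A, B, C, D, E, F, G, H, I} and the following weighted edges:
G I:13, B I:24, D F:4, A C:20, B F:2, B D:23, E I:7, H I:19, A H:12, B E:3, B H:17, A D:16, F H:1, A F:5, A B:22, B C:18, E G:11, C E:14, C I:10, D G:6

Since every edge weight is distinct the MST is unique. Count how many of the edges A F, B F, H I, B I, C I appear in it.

Kruskal: consider edges lightest-first.
F H (1): add — endpoints in different components.
B F (2): add — endpoints in different components.
B E (3): add — endpoints in different components.
D F (4): add — endpoints in different components.
A F (5): add — endpoints in different components.
D G (6): add — endpoints in different components.
E I (7): add — endpoints in different components.
C I (10): add — endpoints in different components.
MST edge set: {F H, B F, B E, D F, A F, D G, E I, C I}.
Of the listed edges, {A F, B F, C I} are in the MST → 3.

3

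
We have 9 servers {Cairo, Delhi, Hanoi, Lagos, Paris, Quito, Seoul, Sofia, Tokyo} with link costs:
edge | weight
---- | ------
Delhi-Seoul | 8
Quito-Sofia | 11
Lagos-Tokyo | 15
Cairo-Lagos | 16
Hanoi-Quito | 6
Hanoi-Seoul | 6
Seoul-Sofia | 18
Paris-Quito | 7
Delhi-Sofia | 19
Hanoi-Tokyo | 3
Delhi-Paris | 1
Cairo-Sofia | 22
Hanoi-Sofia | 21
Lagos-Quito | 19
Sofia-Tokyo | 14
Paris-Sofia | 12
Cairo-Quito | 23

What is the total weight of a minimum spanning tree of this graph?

65

Kruskal's algorithm — process edges by increasing weight (ties by edge label):
Delhi-Paris (1): add — endpoints in different components.
Hanoi-Tokyo (3): add — endpoints in different components.
Hanoi-Quito (6): add — endpoints in different components.
Hanoi-Seoul (6): add — endpoints in different components.
Paris-Quito (7): add — endpoints in different components.
Delhi-Seoul (8): skip — Delhi and Seoul already connected.
Quito-Sofia (11): add — endpoints in different components.
Paris-Sofia (12): skip — Paris and Sofia already connected.
Sofia-Tokyo (14): skip — Tokyo and Sofia already connected.
Lagos-Tokyo (15): add — endpoints in different components.
Cairo-Lagos (16): add — endpoints in different components.
MST edges: Delhi-Paris, Hanoi-Tokyo, Hanoi-Quito, Hanoi-Seoul, Paris-Quito, Quito-Sofia, Lagos-Tokyo, Cairo-Lagos; total weight 1+3+6+6+7+11+15+16 = 65.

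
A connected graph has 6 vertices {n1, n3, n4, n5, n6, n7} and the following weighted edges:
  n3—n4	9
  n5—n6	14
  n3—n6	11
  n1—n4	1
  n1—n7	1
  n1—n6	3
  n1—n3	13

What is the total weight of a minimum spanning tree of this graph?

28

Prim, starting at n3.
Step 1: frontier [n3—n4 9, n3—n6 11, n1—n3 13] → take n3—n4 (9); add n4.
Step 2: frontier [n3—n6 11, n1—n3 13, n1—n4 1] → take n1—n4 (1); add n1.
Step 3: frontier [n1—n7 1, n1—n6 3, n3—n6 11] → take n1—n7 (1); add n7.
Step 4: frontier [n1—n6 3, n3—n6 11] → take n1—n6 (3); add n6.
Step 5: frontier [n5—n6 14] → take n5—n6 (14); add n5.
MST edges: n3—n4, n1—n4, n1—n7, n1—n6, n5—n6; total weight 9+1+1+3+14 = 28.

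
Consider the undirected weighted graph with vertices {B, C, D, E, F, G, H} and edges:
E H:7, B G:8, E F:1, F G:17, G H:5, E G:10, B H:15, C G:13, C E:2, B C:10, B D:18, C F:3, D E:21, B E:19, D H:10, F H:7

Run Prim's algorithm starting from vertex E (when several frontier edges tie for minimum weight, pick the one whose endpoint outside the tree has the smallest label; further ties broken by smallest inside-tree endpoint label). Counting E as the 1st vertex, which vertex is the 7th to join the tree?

Prim's algorithm from E:
Step 1: cheapest edge leaving the tree is E F (1); add F.
Step 2: cheapest edge leaving the tree is C E (2); add C.
Step 3: cheapest edge leaving the tree is E H (7); add H.
Step 4: cheapest edge leaving the tree is G H (5); add G.
Step 5: cheapest edge leaving the tree is B G (8); add B.
Step 6: cheapest edge leaving the tree is D H (10); add D.
Vertex order: E, F, C, H, G, B, D. The 7th vertex is D.

D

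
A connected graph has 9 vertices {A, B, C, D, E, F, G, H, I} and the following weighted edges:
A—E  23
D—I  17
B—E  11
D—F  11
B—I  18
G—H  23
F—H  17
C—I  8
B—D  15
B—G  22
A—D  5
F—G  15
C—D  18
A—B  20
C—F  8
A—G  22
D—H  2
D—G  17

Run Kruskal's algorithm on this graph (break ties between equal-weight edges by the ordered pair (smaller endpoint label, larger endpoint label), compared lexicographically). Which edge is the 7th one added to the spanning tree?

B-D

Sort edges by weight, then run Kruskal:
D—H (2): add — endpoints in different components.
A—D (5): add — endpoints in different components.
C—F (8): add — endpoints in different components.
C—I (8): add — endpoints in different components.
B—E (11): add — endpoints in different components.
D—F (11): add — endpoints in different components.
B—D (15): add — endpoints in different components.
F—G (15): add — endpoints in different components.
The 7th edge added is B—D.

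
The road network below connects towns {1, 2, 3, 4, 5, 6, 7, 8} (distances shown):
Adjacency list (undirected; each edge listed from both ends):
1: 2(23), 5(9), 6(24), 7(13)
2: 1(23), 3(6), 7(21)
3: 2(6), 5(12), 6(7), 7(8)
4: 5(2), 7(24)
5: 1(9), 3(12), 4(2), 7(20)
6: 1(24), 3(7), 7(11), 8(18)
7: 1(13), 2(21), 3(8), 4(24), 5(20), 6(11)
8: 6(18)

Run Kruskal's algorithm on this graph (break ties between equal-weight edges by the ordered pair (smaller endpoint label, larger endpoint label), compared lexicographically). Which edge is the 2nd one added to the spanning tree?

Sort edges by weight, then run Kruskal:
4–5 (2): add — endpoints in different components.
2–3 (6): add — endpoints in different components.
3–6 (7): add — endpoints in different components.
3–7 (8): add — endpoints in different components.
1–5 (9): add — endpoints in different components.
6–7 (11): skip — 6 and 7 already connected.
3–5 (12): add — endpoints in different components.
1–7 (13): skip — 1 and 7 already connected.
6–8 (18): add — endpoints in different components.
The 2nd edge added is 2–3.

2-3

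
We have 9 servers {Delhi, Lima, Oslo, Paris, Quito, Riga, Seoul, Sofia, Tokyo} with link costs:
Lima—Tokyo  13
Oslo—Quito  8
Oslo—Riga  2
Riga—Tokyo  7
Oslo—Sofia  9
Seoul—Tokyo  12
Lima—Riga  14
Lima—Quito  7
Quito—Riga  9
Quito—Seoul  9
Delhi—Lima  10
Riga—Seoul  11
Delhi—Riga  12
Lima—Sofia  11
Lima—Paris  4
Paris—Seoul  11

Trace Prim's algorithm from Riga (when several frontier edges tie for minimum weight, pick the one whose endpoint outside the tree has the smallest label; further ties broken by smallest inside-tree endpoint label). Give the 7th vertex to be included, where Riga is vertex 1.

Prim, starting at Riga.
Step 1: cheapest edge leaving the tree is Oslo—Riga (2); add Oslo.
Step 2: cheapest edge leaving the tree is Riga—Tokyo (7); add Tokyo.
Step 3: cheapest edge leaving the tree is Oslo—Quito (8); add Quito.
Step 4: cheapest edge leaving the tree is Lima—Quito (7); add Lima.
Step 5: cheapest edge leaving the tree is Lima—Paris (4); add Paris.
Step 6: cheapest edge leaving the tree is Quito—Seoul (9); add Seoul.
Step 7: cheapest edge leaving the tree is Oslo—Sofia (9); add Sofia.
Step 8: cheapest edge leaving the tree is Delhi—Lima (10); add Delhi.
Vertex order: Riga, Oslo, Tokyo, Quito, Lima, Paris, Seoul, Sofia, Delhi. The 7th vertex is Seoul.

Seoul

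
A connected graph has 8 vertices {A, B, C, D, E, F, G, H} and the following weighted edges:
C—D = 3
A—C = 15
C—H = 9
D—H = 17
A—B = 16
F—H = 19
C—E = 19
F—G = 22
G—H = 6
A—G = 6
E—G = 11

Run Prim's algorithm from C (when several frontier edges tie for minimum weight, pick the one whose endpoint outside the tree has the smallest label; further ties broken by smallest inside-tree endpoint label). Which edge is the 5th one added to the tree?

E-G

Prim's algorithm from C:
Step 1: frontier [C—D 3, C—H 9, A—C 15, C—E 19] → take C—D (3); add D.
Step 2: frontier [C—H 9, A—C 15, C—E 19, D—H 17] → take C—H (9); add H.
Step 3: frontier [A—C 15, C—E 19, G—H 6, F—H 19] → take G—H (6); add G.
Step 4: frontier [A—C 15, C—E 19, A—G 6, E—G 11, F—G 22, F—H 19] → take A—G (6); add A.
Step 5: frontier [A—B 16, C—E 19, E—G 11, F—G 22, F—H 19] → take E—G (11); add E.
Step 6: frontier [A—B 16, F—G 22, F—H 19] → take A—B (16); add B.
Step 7: frontier [F—G 22, F—H 19] → take F—H (19); add F.
The 5th edge added is E—G.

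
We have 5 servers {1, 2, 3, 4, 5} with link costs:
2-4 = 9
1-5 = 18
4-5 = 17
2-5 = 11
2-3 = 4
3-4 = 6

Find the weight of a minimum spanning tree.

39

Kruskal: consider edges lightest-first.
2-3 (4): add. Components now {1} {2,3} {4} {5}
3-4 (6): add. Components now {1} {2,3,4} {5}
2-4 (9): skip — 2 and 4 already connected.
2-5 (11): add. Components now {1} {2,3,4,5}
4-5 (17): skip — 4 and 5 already connected.
1-5 (18): add. Components now {1,2,3,4,5}
MST edges: 2-3, 3-4, 2-5, 1-5; total weight 4+6+11+18 = 39.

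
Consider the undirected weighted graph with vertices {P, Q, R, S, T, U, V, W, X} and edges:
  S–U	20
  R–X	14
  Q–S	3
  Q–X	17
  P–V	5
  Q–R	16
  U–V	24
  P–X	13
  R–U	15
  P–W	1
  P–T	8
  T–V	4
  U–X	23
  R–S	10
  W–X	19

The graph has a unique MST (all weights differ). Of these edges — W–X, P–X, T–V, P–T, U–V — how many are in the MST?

Kruskal's algorithm — process edges by increasing weight (ties by edge label):
P–W (1): add — endpoints in different components.
Q–S (3): add — endpoints in different components.
T–V (4): add — endpoints in different components.
P–V (5): add — endpoints in different components.
P–T (8): skip — P and T already connected.
R–S (10): add — endpoints in different components.
P–X (13): add — endpoints in different components.
R–X (14): add — endpoints in different components.
R–U (15): add — endpoints in different components.
MST edge set: {P–W, Q–S, T–V, P–V, R–S, P–X, R–X, R–U}.
Of the listed edges, {P–X, T–V} are in the MST → 2.

2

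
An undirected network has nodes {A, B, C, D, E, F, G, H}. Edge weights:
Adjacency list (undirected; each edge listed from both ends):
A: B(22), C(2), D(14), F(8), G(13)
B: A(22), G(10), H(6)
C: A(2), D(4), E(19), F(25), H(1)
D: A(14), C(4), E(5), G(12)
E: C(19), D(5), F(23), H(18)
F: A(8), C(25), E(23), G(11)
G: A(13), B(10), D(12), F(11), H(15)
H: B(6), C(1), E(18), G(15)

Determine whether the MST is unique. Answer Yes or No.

Kruskal: consider edges lightest-first.
C-H (1): add — endpoints in different components.
A-C (2): add — endpoints in different components.
C-D (4): add — endpoints in different components.
D-E (5): add — endpoints in different components.
B-H (6): add — endpoints in different components.
A-F (8): add — endpoints in different components.
B-G (10): add — endpoints in different components.
Every non-tree edge has weight strictly greater than the heaviest edge on the tree path between its endpoints, so the MST is unique.

Yes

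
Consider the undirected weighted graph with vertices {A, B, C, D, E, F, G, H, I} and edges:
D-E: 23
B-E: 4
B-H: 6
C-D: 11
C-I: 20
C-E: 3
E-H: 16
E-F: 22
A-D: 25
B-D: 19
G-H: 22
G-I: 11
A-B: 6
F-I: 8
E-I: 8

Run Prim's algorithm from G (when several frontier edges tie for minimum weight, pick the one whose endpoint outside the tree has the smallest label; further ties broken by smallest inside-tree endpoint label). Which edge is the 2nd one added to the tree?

Prim's algorithm from G:
Step 1: cheapest edge leaving the tree is G-I (11); add I.
Step 2: cheapest edge leaving the tree is E-I (8); add E.
Step 3: cheapest edge leaving the tree is C-E (3); add C.
Step 4: cheapest edge leaving the tree is B-E (4); add B.
Step 5: cheapest edge leaving the tree is A-B (6); add A.
Step 6: cheapest edge leaving the tree is B-H (6); add H.
Step 7: cheapest edge leaving the tree is F-I (8); add F.
Step 8: cheapest edge leaving the tree is C-D (11); add D.
The 2nd edge added is E-I.

E-I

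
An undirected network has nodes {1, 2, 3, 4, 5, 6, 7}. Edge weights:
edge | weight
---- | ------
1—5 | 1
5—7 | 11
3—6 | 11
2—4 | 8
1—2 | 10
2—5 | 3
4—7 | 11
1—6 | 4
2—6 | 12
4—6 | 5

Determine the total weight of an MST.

35

Kruskal: consider edges lightest-first.
1—5 (1): add. Components now {1,5} {2} {3} {4} {6} {7}
2—5 (3): add. Components now {1,2,5} {3} {4} {6} {7}
1—6 (4): add. Components now {1,2,5,6} {3} {4} {7}
4—6 (5): add. Components now {1,2,4,5,6} {3} {7}
2—4 (8): skip — 2 and 4 already connected.
1—2 (10): skip — 1 and 2 already connected.
3—6 (11): add. Components now {1,2,3,4,5,6} {7}
4—7 (11): add. Components now {1,2,3,4,5,6,7}
MST edges: 1—5, 2—5, 1—6, 4—6, 3—6, 4—7; total weight 1+3+4+5+11+11 = 35.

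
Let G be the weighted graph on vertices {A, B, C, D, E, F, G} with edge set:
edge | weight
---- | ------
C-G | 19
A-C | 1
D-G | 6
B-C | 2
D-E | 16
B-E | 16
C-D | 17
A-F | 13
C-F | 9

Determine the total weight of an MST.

Kruskal's algorithm — process edges by increasing weight (ties by edge label):
A-C (1): add. Components now {A,C} {B} {D} {E} {F} {G}
B-C (2): add. Components now {A,B,C} {D} {E} {F} {G}
D-G (6): add. Components now {A,B,C} {D,G} {E} {F}
C-F (9): add. Components now {A,B,C,F} {D,G} {E}
A-F (13): skip — A and F already connected.
B-E (16): add. Components now {A,B,C,E,F} {D,G}
D-E (16): add. Components now {A,B,C,D,E,F,G}
MST edges: A-C, B-C, D-G, C-F, B-E, D-E; total weight 1+2+6+9+16+16 = 50.

50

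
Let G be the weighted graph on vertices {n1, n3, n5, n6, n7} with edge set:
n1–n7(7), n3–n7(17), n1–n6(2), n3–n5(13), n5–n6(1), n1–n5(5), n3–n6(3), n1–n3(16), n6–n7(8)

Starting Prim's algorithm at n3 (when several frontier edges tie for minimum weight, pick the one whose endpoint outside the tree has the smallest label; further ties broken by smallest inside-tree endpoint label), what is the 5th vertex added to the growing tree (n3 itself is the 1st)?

n7

Prim, starting at n3.
Step 1: frontier [n3–n6 3, n3–n5 13, n1–n3 16, n3–n7 17] → take n3–n6 (3); add n6.
Step 2: frontier [n3–n5 13, n1–n3 16, n3–n7 17, n5–n6 1, n1–n6 2, n6–n7 8] → take n5–n6 (1); add n5.
Step 3: frontier [n1–n3 16, n3–n7 17, n1–n5 5, n1–n6 2, n6–n7 8] → take n1–n6 (2); add n1.
Step 4: frontier [n1–n7 7, n3–n7 17, n6–n7 8] → take n1–n7 (7); add n7.
Vertex order: n3, n6, n5, n1, n7. The 5th vertex is n7.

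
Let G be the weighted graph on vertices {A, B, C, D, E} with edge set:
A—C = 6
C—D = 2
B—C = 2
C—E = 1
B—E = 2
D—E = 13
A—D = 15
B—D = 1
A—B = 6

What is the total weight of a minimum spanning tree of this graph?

10

Kruskal: consider edges lightest-first.
B—D (1): add. Components now {A} {B,D} {C} {E}
C—E (1): add. Components now {A} {B,D} {C,E}
B—C (2): add. Components now {A} {B,C,D,E}
B—E (2): skip — B and E already connected.
C—D (2): skip — C and D already connected.
A—B (6): add. Components now {A,B,C,D,E}
MST edges: B—D, C—E, B—C, A—B; total weight 1+1+2+6 = 10.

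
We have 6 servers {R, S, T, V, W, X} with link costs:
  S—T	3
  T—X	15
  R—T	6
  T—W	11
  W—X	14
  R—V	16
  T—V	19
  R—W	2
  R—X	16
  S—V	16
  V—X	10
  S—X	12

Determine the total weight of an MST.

Prim's algorithm from W:
Step 1: cheapest edge leaving the tree is R—W (2); add R.
Step 2: cheapest edge leaving the tree is R—T (6); add T.
Step 3: cheapest edge leaving the tree is S—T (3); add S.
Step 4: cheapest edge leaving the tree is S—X (12); add X.
Step 5: cheapest edge leaving the tree is V—X (10); add V.
MST edges: R—W, R—T, S—T, S—X, V—X; total weight 2+6+3+12+10 = 33.

33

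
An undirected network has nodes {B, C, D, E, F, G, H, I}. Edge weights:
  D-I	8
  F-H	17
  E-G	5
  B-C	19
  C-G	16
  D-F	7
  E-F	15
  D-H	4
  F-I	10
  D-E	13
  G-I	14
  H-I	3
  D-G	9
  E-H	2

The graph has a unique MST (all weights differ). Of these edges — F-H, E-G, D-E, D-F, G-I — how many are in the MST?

2

Kruskal's algorithm — process edges by increasing weight (ties by edge label):
E-H (2): add — endpoints in different components.
H-I (3): add — endpoints in different components.
D-H (4): add — endpoints in different components.
E-G (5): add — endpoints in different components.
D-F (7): add — endpoints in different components.
D-I (8): skip — D and I already connected.
D-G (9): skip — D and G already connected.
F-I (10): skip — F and I already connected.
D-E (13): skip — D and E already connected.
G-I (14): skip — G and I already connected.
E-F (15): skip — E and F already connected.
C-G (16): add — endpoints in different components.
F-H (17): skip — F and H already connected.
B-C (19): add — endpoints in different components.
MST edge set: {E-H, H-I, D-H, E-G, D-F, C-G, B-C}.
Of the listed edges, {E-G, D-F} are in the MST → 2.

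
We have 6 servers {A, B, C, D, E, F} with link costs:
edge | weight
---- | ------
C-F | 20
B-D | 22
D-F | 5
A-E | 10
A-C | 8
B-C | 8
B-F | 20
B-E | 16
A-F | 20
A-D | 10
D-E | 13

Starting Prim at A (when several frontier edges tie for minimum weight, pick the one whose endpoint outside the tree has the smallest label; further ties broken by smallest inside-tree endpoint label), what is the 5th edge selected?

A-E

Grow the tree from A using Prim:
Step 1: frontier [A-C 8, A-D 10, A-E 10, A-F 20] → take A-C (8); add C.
Step 2: frontier [A-D 10, A-E 10, A-F 20, B-C 8, C-F 20] → take B-C (8); add B.
Step 3: frontier [A-D 10, A-E 10, A-F 20, B-E 16, B-F 20, B-D 22, C-F 20] → take A-D (10); add D.
Step 4: frontier [A-E 10, A-F 20, B-E 16, B-F 20, C-F 20, D-F 5, D-E 13] → take D-F (5); add F.
Step 5: frontier [A-E 10, B-E 16, D-E 13] → take A-E (10); add E.
The 5th edge added is A-E.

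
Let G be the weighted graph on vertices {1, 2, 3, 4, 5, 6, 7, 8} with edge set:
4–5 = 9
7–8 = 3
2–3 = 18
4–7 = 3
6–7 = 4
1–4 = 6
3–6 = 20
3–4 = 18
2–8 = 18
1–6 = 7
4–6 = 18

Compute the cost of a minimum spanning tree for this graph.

Prim, starting at 4.
Step 1: frontier [4–7 3, 1–4 6, 4–5 9, 3–4 18, 4–6 18] → take 4–7 (3); add 7.
Step 2: frontier [1–4 6, 4–5 9, 3–4 18, 4–6 18, 7–8 3, 6–7 4] → take 7–8 (3); add 8.
Step 3: frontier [1–4 6, 4–5 9, 3–4 18, 4–6 18, 6–7 4, 2–8 18] → take 6–7 (4); add 6.
Step 4: frontier [1–4 6, 4–5 9, 3–4 18, 1–6 7, 3–6 20, 2–8 18] → take 1–4 (6); add 1.
Step 5: frontier [4–5 9, 3–4 18, 3–6 20, 2–8 18] → take 4–5 (9); add 5.
Step 6: frontier [3–4 18, 3–6 20, 2–8 18] → take 2–8 (18); add 2.
Step 7: frontier [2–3 18, 3–4 18, 3–6 20] → take 2–3 (18); add 3.
MST edges: 4–7, 7–8, 6–7, 1–4, 4–5, 2–8, 2–3; total weight 3+3+4+6+9+18+18 = 61.

61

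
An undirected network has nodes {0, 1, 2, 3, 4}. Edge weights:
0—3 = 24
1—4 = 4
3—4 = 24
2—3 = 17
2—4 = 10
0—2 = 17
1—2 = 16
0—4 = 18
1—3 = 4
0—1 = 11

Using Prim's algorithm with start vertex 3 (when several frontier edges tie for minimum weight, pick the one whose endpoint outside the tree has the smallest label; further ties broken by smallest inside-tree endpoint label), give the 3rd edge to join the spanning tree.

2-4

Grow the tree from 3 using Prim:
Step 1: cheapest edge leaving the tree is 1—3 (4); add 1.
Step 2: cheapest edge leaving the tree is 1—4 (4); add 4.
Step 3: cheapest edge leaving the tree is 2—4 (10); add 2.
Step 4: cheapest edge leaving the tree is 0—1 (11); add 0.
The 3rd edge added is 2—4.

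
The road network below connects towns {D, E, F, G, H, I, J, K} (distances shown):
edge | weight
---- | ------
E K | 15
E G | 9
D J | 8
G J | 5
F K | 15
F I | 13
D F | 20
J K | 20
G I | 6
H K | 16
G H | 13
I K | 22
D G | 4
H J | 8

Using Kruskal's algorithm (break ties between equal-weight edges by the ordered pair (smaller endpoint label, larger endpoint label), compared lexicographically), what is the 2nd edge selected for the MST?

G-J

Sort edges by weight, then run Kruskal:
D G (4): add — endpoints in different components.
G J (5): add — endpoints in different components.
G I (6): add — endpoints in different components.
D J (8): skip — D and J already connected.
H J (8): add — endpoints in different components.
E G (9): add — endpoints in different components.
F I (13): add — endpoints in different components.
G H (13): skip — G and H already connected.
E K (15): add — endpoints in different components.
The 2nd edge added is G J.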